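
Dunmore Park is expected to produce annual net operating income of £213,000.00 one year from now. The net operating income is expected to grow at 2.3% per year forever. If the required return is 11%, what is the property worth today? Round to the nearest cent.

Growing perpetuity: P = D₁ / (r − g) = £213,000.0000 / (0.11 − 0.023) = £2,448,275.86

£2448275.86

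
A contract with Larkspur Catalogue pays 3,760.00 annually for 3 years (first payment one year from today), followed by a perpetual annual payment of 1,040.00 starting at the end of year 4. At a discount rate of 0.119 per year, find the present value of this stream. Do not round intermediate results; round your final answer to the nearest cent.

PV of 3-year annuity: 3,760.00 × [1 − (1+0.119)^−3] / 0.119 = 9046.42692
Perpetuity value at year 3: 1,040.00 / 0.119 = 8739.49580
PV of perpetuity: 8739.49580 / (1+0.119)^3 = 6237.29261
Total PV = 9046.42692 + 6237.29261 = 15283.71953

15283.72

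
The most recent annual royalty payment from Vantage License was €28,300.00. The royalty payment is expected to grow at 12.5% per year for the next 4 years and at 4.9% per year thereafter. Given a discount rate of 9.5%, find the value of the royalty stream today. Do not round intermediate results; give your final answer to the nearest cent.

€840216.48

D_1 = 31837.50000
D_2 = 35817.18750
D_3 = 40294.33594
D_4 = 45331.12793
Terminal value at year 4: TV = D_4×(1+g_2)/(r−g_2) = 47552.35320/0.046 = 1033746.80866
P_0 = D_1/(1+r)^1 + D_2/(1+r)^2 + D_3/(1+r)^3 + D_4/(1+r)^4 + TV/(1+r)^4
    = 29075.34247 + 29871.92719 + 30690.33615 + 31531.16728 + 719047.70607 = 840216.47917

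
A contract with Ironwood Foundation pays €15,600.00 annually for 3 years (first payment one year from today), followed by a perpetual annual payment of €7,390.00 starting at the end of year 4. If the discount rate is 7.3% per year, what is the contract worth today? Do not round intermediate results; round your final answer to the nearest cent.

PV of 3-year annuity: €15,600.00 × [1 − (1+0.073)^−3] / 0.073 = 40715.96964
Perpetuity value at year 3: €7,390.00 / 0.073 = 101232.87671
PV of perpetuity: 101232.87671 / (1+0.073)^3 = 81944.99110
Total PV = 40715.96964 + 81944.99110 = 122660.96073

€122660.96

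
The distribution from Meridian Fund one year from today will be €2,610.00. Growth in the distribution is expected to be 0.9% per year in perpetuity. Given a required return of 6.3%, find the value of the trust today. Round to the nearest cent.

Growing perpetuity: P = D₁ / (r − g) = €2,610.0000 / (0.063 − 0.009) = €48,333.33

€48333.33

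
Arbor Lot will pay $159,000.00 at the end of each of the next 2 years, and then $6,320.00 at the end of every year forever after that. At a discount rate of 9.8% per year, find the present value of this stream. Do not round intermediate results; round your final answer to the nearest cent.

$330184.53

PV of 2-year annuity: $159,000.00 × [1 − (1+0.098)^−2] / 0.098 = 276692.84442
Perpetuity value at year 2: $6,320.00 / 0.098 = 64489.79592
PV of perpetuity: 64489.79592 / (1+0.098)^2 = 53491.69040
Total PV = 276692.84442 + 53491.69040 = 330184.53482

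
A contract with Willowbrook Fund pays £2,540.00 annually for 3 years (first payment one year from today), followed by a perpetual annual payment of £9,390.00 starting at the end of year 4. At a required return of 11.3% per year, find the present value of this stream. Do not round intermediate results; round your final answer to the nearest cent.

PV of 3-year annuity: £2,540.00 × [1 − (1+0.113)^−3] / 0.113 = 6174.79158
Perpetuity value at year 3: £9,390.00 / 0.113 = 83097.34513
PV of perpetuity: 83097.34513 / (1+0.113)^3 = 60270.06444
Total PV = 6174.79158 + 60270.06444 = 66444.85602

£66444.86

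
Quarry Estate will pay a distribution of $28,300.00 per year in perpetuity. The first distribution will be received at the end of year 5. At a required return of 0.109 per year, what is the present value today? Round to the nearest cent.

$171646.03

Value at end of year 4: C / r = $28,300.00 / 0.109 = $259,633.0275
Discount to today: PV = $259,633.0275 / (1 + 0.109)^4 = $259,633.0275 / 1.512607 = $171,646.03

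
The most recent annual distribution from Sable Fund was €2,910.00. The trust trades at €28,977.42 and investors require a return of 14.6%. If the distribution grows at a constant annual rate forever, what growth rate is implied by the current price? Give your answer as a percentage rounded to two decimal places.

4.14%

P = D₀(1+g)/(r−g) ⇒ P(r−g) = D₀(1+g) ⇒ g(P+D₀) = P·r − D₀
g = (P·r − D₀)/(P + D₀) = (€28,977.42×0.146 − €2,910.00) / (€28,977.42 + €2,910.00) = 0.041418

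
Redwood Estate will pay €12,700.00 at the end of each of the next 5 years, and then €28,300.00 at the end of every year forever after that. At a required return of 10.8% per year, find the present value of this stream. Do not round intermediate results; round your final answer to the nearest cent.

€204089.79

PV of 5-year annuity: €12,700.00 × [1 − (1+0.108)^−5] / 0.108 = 47175.00162
Perpetuity value at year 5: €28,300.00 / 0.108 = 262037.03704
PV of perpetuity: 262037.03704 / (1+0.108)^5 = 156914.78933
Total PV = 47175.00162 + 156914.78933 = 204089.79095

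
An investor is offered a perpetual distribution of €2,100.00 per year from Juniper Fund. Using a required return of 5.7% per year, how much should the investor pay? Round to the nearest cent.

€36842.11

Level perpetuity: PV = C / r = €2,100.00 / 0.057 = €36,842.11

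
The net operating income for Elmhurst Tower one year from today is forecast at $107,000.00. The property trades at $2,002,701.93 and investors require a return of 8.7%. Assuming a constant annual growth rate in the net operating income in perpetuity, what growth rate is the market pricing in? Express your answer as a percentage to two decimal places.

P = D₁/(r−g) ⇒ g = r − D₁/P = 0.087 − $107,000.00/$2,002,701.93 = 0.033572

3.36%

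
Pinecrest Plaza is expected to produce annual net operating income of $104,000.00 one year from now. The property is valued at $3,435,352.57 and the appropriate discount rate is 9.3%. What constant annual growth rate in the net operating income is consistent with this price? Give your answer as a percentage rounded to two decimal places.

P = D₁/(r−g) ⇒ g = r − D₁/P = 0.093 − $104,000.00/$3,435,352.57 = 0.062727

6.27%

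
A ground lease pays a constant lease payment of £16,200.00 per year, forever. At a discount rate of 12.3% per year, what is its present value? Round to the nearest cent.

Level perpetuity: PV = C / r = £16,200.00 / 0.123 = £131,707.32

£131707.32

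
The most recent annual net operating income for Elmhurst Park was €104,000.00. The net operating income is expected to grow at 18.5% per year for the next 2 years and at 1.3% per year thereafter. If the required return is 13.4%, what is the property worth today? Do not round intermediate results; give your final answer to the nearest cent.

D_1 = 123240.00000
D_2 = 146039.40000
Terminal value at year 2: TV = D_2×(1+g_2)/(r−g_2) = 147937.91220/0.121 = 1222627.37355
P_0 = D_1/(1+r)^1 + D_2/(1+r)^2 + TV/(1+r)^2
    = 108677.24868 + 113564.84981 + 950753.65996 = 1172995.75845

€1172995.76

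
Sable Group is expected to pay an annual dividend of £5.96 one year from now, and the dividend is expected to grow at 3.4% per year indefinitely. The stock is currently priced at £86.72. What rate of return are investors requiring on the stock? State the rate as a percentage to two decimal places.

10.27%

P = D₁/(r − g) ⇒ r = D₁/P + g = £5.9600/£86.72 + 0.034 = 0.068727 + 0.034 = 0.102727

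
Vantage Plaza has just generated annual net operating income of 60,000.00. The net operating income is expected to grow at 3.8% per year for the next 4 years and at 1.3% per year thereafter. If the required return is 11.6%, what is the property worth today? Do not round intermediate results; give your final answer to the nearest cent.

642521.99

D_1 = 62280.00000
D_2 = 64646.64000
D_3 = 67103.21232
D_4 = 69653.13439
Terminal value at year 4: TV = D_4×(1+g_2)/(r−g_2) = 70558.62514/0.103 = 685035.19549
P_0 = D_1/(1+r)^1 + D_2/(1+r)^2 + D_3/(1+r)^3 + D_4/(1+r)^4 + TV/(1+r)^4
    = 55806.45161 + 51906.00069 + 48278.16194 + 44903.88180 + 441627.49771 = 642521.99375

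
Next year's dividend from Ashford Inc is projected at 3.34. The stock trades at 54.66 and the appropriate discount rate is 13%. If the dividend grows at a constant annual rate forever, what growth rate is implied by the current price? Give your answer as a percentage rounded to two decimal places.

6.89%

P = D₁/(r−g) ⇒ g = r − D₁/P = 0.13 − 3.34/54.66 = 0.068895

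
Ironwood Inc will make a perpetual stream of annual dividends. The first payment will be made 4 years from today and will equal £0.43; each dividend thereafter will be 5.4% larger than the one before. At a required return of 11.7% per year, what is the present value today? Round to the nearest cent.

£4.90

Value at end of year 3: C₁ / (r − g) = £0.43 / (0.117 − 0.054) = £6.8254
Discount to today: PV = £6.8254 / (1 + 0.117)^3 = £6.8254 / 1.393669 = £4.90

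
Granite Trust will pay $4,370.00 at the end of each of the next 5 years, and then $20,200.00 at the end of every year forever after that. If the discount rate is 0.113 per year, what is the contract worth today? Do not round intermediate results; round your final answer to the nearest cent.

$120693.87

PV of 5-year annuity: $4,370.00 × [1 − (1+0.113)^−5] / 0.113 = 16029.92063
Perpetuity value at year 5: $20,200.00 / 0.113 = 178761.06195
PV of perpetuity: 178761.06195 / (1+0.113)^5 = 104663.94599
Total PV = 16029.92063 + 104663.94599 = 120693.86662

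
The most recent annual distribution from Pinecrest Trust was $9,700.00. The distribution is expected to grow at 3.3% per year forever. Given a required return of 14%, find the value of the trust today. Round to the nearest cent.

$93645.79

D₁ = D₀ × (1 + g) = $9,700.00 × 1.033 = $10,020.1000
Growing perpetuity: P = D₁ / (r − g) = $10,020.1000 / (0.14 − 0.033) = $93,645.79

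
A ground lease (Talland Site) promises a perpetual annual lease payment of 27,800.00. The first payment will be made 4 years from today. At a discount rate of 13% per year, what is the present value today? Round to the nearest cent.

Value at end of year 3: C / r = 27,800.00 / 0.13 = 213,846.1538
Discount to today: PV = 213,846.1538 / (1 + 0.13)^3 = 213,846.1538 / 1.442897 = 148,206.11

148206.11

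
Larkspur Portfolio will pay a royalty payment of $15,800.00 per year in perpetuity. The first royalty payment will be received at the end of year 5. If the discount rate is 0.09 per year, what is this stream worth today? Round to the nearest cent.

Value at end of year 4: C / r = $15,800.00 / 0.09 = $175,555.5556
Discount to today: PV = $175,555.5556 / (1 + 0.09)^4 = $175,555.5556 / 1.411582 = $124,367.98

$124367.98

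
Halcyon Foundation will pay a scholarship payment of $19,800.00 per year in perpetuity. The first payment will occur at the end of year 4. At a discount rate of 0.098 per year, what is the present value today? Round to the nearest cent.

Value at end of year 3: C / r = $19,800.00 / 0.098 = $202,040.8163
Discount to today: PV = $202,040.8163 / (1 + 0.098)^3 = $202,040.8163 / 1.323753 = $152,627.26

$152627.26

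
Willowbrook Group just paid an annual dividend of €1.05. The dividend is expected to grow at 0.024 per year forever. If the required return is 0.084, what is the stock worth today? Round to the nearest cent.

D₁ = D₀ × (1 + g) = €1.05 × 1.024 = €1.0752
Growing perpetuity: P = D₁ / (r − g) = €1.0752 / (0.084 − 0.024) = €17.92

€17.92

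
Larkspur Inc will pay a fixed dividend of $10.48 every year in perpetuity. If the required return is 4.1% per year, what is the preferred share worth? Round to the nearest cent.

Level perpetuity: PV = C / r = $10.48 / 0.041 = $255.61

$255.61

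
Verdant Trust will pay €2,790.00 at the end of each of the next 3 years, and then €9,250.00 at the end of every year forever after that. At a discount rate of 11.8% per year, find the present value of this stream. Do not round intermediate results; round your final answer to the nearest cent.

€62820.52

PV of 3-year annuity: €2,790.00 × [1 − (1+0.118)^−3] / 0.118 = 6724.20701
Perpetuity value at year 3: €9,250.00 / 0.118 = 78389.83051
PV of perpetuity: 78389.83051 / (1+0.118)^3 = 56096.31263
Total PV = 6724.20701 + 56096.31263 = 62820.51964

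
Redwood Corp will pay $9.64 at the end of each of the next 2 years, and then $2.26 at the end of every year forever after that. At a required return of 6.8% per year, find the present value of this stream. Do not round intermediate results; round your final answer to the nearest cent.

PV of 2-year annuity: $9.64 × [1 − (1+0.068)^−2] / 0.068 = 17.47773
Perpetuity value at year 2: $2.26 / 0.068 = 33.23529
PV of perpetuity: 33.23529 / (1+0.068)^2 = 29.13782
Total PV = 17.47773 + 29.13782 = 46.61555

$46.62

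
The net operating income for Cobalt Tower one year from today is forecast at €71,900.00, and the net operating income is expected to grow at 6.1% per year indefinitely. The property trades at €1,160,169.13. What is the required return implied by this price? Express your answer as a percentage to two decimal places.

12.30%

P = D₁/(r − g) ⇒ r = D₁/P + g = €71,900.0000/€1,160,169.13 + 0.061 = 0.061974 + 0.061 = 0.122974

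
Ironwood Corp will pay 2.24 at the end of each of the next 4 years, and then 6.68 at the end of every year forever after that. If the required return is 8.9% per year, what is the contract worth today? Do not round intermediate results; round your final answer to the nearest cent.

60.64

PV of 4-year annuity: 2.24 × [1 − (1+0.089)^−4] / 0.089 = 7.27293
Perpetuity value at year 4: 6.68 / 0.089 = 75.05618
PV of perpetuity: 75.05618 / (1+0.089)^4 = 53.36726
Total PV = 7.27293 + 53.36726 = 60.64019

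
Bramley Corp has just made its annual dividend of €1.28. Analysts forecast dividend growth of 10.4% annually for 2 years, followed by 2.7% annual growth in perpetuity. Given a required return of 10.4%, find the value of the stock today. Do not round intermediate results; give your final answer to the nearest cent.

€19.63

D_1 = 1.41312
D_2 = 1.56008
Terminal value at year 2: TV = D_2×(1+g_2)/(r−g_2) = 1.60221/0.077 = 20.80788
P_0 = D_1/(1+r)^1 + D_2/(1+r)^2 + TV/(1+r)^2
    = 1.28000 + 1.28000 + 17.07221 = 19.63221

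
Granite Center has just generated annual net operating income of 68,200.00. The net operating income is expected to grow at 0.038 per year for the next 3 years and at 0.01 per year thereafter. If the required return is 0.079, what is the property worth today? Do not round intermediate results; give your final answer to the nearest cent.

D_1 = 70791.60000
D_2 = 73481.68080
D_3 = 76273.98467
Terminal value at year 3: TV = D_3×(1+g_2)/(r−g_2) = 77036.72452/0.069 = 1116474.26836
P_0 = D_1/(1+r)^1 + D_2/(1+r)^2 + D_3/(1+r)^3 + TV/(1+r)^3
    = 65608.52641 + 63115.52402 + 60717.25110 + 888759.76242 = 1078201.06394

1078201.06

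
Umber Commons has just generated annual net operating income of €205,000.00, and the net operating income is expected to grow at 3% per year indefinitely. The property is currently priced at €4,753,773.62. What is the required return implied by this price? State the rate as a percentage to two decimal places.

D₁ = €205,000.00 × 1.03 = €211,150.0000
P = D₁/(r − g) ⇒ r = D₁/P + g = €211,150.0000/€4,753,773.62 + 0.03 = 0.044417 + 0.03 = 0.074417

7.44%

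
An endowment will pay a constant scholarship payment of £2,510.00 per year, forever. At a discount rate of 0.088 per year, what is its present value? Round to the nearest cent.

Level perpetuity: PV = C / r = £2,510.00 / 0.088 = £28,522.73

£28522.73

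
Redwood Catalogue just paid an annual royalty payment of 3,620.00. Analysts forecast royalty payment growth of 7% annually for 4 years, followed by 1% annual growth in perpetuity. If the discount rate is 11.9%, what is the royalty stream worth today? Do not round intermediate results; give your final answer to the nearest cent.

41005.34

D_1 = 3873.40000
D_2 = 4144.53800
D_3 = 4434.65566
D_4 = 4745.08156
Terminal value at year 4: TV = D_4×(1+g_2)/(r−g_2) = 4792.53237/0.109 = 43968.18690
P_0 = D_1/(1+r)^1 + D_2/(1+r)^2 + D_3/(1+r)^3 + D_4/(1+r)^4 + TV/(1+r)^4
    = 3461.48347 + 3309.90823 + 3164.97034 + 3026.37914 + 28042.59572 = 41005.33690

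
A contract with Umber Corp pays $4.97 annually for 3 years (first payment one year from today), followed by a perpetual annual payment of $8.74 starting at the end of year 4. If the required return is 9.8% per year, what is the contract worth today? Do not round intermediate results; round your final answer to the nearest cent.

PV of 3-year annuity: $4.97 × [1 − (1+0.098)^−3] / 0.098 = 12.40330
Perpetuity value at year 3: $8.74 / 0.098 = 89.18367
PV of perpetuity: 89.18367 / (1+0.098)^3 = 67.37183
Total PV = 12.40330 + 67.37183 = 79.77513

$79.78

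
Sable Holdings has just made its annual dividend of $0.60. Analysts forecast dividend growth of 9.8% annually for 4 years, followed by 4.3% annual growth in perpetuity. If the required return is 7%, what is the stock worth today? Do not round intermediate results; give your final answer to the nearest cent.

$28.26

D_1 = 0.65880
D_2 = 0.72336
D_3 = 0.79425
D_4 = 0.87209
Terminal value at year 4: TV = D_4×(1+g_2)/(r−g_2) = 0.90959/0.027 = 33.68846
P_0 = D_1/(1+r)^1 + D_2/(1+r)^2 + D_3/(1+r)^3 + D_4/(1+r)^4 + TV/(1+r)^4
    = 0.61570 + 0.63181 + 0.64835 + 0.66531 + 25.70076 = 28.26194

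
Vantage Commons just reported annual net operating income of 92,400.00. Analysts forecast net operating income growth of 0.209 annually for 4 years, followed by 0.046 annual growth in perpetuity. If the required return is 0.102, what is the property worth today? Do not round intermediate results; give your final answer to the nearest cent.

D_1 = 111711.60000
D_2 = 135059.32440
D_3 = 163286.72320
D_4 = 197413.64835
Terminal value at year 4: TV = D_4×(1+g_2)/(r−g_2) = 206494.67617/0.056 = 3687404.93165
P_0 = D_1/(1+r)^1 + D_2/(1+r)^2 + D_3/(1+r)^3 + D_4/(1+r)^4 + TV/(1+r)^4
    = 101371.68784 + 111214.49238 + 122012.99572 + 133859.99258 + 2500313.43287 = 2968772.60139

2968772.60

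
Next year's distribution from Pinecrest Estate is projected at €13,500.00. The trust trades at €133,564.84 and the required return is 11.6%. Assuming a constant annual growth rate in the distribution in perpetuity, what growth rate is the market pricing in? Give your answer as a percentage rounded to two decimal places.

P = D₁/(r−g) ⇒ g = r − D₁/P = 0.116 − €13,500.00/€133,564.84 = 0.014925

1.49%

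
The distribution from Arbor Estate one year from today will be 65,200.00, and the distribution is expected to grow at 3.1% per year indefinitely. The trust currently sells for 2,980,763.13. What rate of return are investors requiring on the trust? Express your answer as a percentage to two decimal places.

5.29%

P = D₁/(r − g) ⇒ r = D₁/P + g = 65,200.0000/2,980,763.13 + 0.031 = 0.021874 + 0.031 = 0.052874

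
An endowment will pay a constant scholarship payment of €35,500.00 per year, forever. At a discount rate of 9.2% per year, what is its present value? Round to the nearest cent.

Level perpetuity: PV = C / r = €35,500.00 / 0.092 = €385,869.57

€385869.57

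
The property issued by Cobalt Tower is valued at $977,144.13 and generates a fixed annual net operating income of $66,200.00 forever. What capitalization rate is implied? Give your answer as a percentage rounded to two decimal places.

P = C/r ⇒ r = C/P = $66,200.00/$977,144.13 = 0.067748

6.77%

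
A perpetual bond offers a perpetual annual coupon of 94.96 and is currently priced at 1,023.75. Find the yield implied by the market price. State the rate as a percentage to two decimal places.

P = C/r ⇒ r = C/P = 94.96/1,023.75 = 0.092757

9.28%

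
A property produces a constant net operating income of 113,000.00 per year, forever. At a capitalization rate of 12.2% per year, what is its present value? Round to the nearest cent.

926229.51

Level perpetuity: PV = C / r = 113,000.00 / 0.122 = 926,229.51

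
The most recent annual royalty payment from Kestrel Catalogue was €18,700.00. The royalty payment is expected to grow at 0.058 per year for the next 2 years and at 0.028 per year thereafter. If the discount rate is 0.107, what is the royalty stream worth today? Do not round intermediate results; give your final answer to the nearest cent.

D_1 = 19784.60000
D_2 = 20932.10680
Terminal value at year 2: TV = D_2×(1+g_2)/(r−g_2) = 21518.20579/0.079 = 272382.35178
P_0 = D_1/(1+r)^1 + D_2/(1+r)^2 + TV/(1+r)^2
    = 17872.26739 + 17081.17335 + 222271.47093 = 257224.91167

€257224.91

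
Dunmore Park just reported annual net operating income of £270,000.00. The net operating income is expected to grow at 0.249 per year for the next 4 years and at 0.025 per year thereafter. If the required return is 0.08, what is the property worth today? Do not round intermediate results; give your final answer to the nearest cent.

£10574718.23

D_1 = 337230.00000
D_2 = 421200.27000
D_3 = 526079.13723
D_4 = 657072.84240
Terminal value at year 4: TV = D_4×(1+g_2)/(r−g_2) = 673499.66346/0.055 = 12245448.42655
P_0 = D_1/(1+r)^1 + D_2/(1+r)^2 + D_3/(1+r)^3 + D_4/(1+r)^4 + TV/(1+r)^4
    = 312250.00000 + 361111.34259 + 417618.58046 + 482968.15463 + 9000770.15439 = 10574718.23207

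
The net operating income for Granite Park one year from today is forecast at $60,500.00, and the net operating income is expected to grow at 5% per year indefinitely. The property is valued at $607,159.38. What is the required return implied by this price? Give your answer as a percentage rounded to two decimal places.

P = D₁/(r − g) ⇒ r = D₁/P + g = $60,500.0000/$607,159.38 + 0.05 = 0.099644 + 0.05 = 0.149644

14.96%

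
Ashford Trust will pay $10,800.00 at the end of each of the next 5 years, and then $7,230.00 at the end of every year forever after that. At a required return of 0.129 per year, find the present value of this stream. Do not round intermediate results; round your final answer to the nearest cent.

$68633.73

PV of 5-year annuity: $10,800.00 × [1 − (1+0.129)^−5] / 0.129 = 38078.96503
Perpetuity value at year 5: $7,230.00 / 0.129 = 56046.51163
PV of perpetuity: 56046.51163 / (1+0.129)^5 = 30554.76004
Total PV = 38078.96503 + 30554.76004 = 68633.72507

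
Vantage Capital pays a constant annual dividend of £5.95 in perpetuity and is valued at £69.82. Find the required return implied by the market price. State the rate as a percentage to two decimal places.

P = C/r ⇒ r = C/P = £5.95/£69.82 = 0.085219

8.52%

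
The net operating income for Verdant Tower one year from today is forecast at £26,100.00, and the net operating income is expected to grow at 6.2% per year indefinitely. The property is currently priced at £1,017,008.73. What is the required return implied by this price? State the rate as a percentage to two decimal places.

8.77%

P = D₁/(r − g) ⇒ r = D₁/P + g = £26,100.0000/£1,017,008.73 + 0.062 = 0.025663 + 0.062 = 0.087663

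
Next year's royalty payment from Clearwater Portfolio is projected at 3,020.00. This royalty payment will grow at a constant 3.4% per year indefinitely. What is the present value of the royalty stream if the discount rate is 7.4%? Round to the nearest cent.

75500.00

Growing perpetuity: P = D₁ / (r − g) = 3,020.0000 / (0.074 − 0.034) = 75,500.00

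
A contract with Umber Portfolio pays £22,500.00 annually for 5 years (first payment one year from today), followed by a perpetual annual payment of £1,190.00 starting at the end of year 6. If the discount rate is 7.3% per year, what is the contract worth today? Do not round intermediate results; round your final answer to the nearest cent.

PV of 5-year annuity: £22,500.00 × [1 − (1+0.073)^−5] / 0.073 = 91518.11186
Perpetuity value at year 5: £1,190.00 / 0.073 = 16301.36986
PV of perpetuity: 16301.36986 / (1+0.073)^5 = 11461.07861
Total PV = 91518.11186 + 11461.07861 = 102979.19047

£102979.19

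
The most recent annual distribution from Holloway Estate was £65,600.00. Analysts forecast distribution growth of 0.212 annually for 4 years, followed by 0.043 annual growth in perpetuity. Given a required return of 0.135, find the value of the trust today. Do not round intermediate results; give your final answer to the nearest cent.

D_1 = 79507.20000
D_2 = 96362.72640
D_3 = 116791.62440
D_4 = 141551.44877
Terminal value at year 4: TV = D_4×(1+g_2)/(r−g_2) = 147638.16107/0.092 = 1604762.62028
P_0 = D_1/(1+r)^1 + D_2/(1+r)^2 + D_3/(1+r)^3 + D_4/(1+r)^4 + TV/(1+r)^4
    = 70050.39648 + 74802.71412 + 79877.43570 + 85296.43354 + 967001.95847 = 1277028.93830

£1277028.94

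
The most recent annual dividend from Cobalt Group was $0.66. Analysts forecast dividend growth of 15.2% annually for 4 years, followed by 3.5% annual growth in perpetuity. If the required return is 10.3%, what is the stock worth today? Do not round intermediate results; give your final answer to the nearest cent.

$14.90

D_1 = 0.76032
D_2 = 0.87589
D_3 = 1.00902
D_4 = 1.16240
Terminal value at year 4: TV = D_4×(1+g_2)/(r−g_2) = 1.20308/0.068 = 17.69234
P_0 = D_1/(1+r)^1 + D_2/(1+r)^2 + D_3/(1+r)^3 + D_4/(1+r)^4 + TV/(1+r)^4
    = 0.68932 + 0.71994 + 0.75193 + 0.78533 + 11.95317 = 14.89969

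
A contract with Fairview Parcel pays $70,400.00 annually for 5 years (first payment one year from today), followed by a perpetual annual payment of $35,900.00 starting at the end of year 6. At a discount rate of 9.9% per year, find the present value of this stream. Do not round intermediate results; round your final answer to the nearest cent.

PV of 5-year annuity: $70,400.00 × [1 − (1+0.099)^−5] / 0.099 = 267554.55542
Perpetuity value at year 5: $35,900.00 / 0.099 = 362626.26263
PV of perpetuity: 362626.26263 / (1+0.099)^5 = 226188.64132
Total PV = 267554.55542 + 226188.64132 = 493743.19675

$493743.20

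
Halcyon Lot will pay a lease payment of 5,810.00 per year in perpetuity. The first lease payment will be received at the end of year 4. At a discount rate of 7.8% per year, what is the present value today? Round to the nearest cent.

59460.05

Value at end of year 3: C / r = 5,810.00 / 0.078 = 74,487.1795
Discount to today: PV = 74,487.1795 / (1 + 0.078)^3 = 74,487.1795 / 1.252727 = 59,460.05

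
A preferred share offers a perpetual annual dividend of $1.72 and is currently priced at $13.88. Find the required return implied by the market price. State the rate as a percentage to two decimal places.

P = C/r ⇒ r = C/P = $1.72/$13.88 = 0.123919

12.39%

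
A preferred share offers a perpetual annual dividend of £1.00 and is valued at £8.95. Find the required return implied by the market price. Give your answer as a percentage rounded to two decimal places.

P = C/r ⇒ r = C/P = £1.00/£8.95 = 0.111732

11.17%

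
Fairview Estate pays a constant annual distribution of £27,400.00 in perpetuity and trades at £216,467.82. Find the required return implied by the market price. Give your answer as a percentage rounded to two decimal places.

P = C/r ⇒ r = C/P = £27,400.00/£216,467.82 = 0.126578

12.66%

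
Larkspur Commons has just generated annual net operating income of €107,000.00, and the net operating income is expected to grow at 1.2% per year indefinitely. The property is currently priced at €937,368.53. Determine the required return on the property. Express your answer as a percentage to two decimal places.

12.75%

D₁ = €107,000.00 × 1.012 = €108,284.0000
P = D₁/(r − g) ⇒ r = D₁/P + g = €108,284.0000/€937,368.53 + 0.012 = 0.115519 + 0.012 = 0.127519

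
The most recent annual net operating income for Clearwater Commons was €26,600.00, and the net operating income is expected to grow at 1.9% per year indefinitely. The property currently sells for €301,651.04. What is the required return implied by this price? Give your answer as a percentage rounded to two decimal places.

10.89%

D₁ = €26,600.00 × 1.019 = €27,105.4000
P = D₁/(r − g) ⇒ r = D₁/P + g = €27,105.4000/€301,651.04 + 0.019 = 0.089857 + 0.019 = 0.108857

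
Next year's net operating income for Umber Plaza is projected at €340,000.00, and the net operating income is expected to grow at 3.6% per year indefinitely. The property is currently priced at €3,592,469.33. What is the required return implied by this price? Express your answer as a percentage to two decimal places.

P = D₁/(r − g) ⇒ r = D₁/P + g = €340,000.0000/€3,592,469.33 + 0.036 = 0.094642 + 0.036 = 0.130642

13.06%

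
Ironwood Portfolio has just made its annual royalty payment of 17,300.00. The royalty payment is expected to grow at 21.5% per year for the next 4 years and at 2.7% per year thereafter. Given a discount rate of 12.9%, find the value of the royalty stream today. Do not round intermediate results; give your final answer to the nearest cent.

317059.87

D_1 = 21019.50000
D_2 = 25538.69250
D_3 = 31029.51139
D_4 = 37700.85634
Terminal value at year 4: TV = D_4×(1+g_2)/(r−g_2) = 38718.77946/0.102 = 379595.87703
P_0 = D_1/(1+r)^1 + D_2/(1+r)^2 + D_3/(1+r)^3 + D_4/(1+r)^4 + TV/(1+r)^4
    = 18617.80337 + 20035.98856 + 21562.20204 + 23204.67270 + 233639.20457 = 317059.87124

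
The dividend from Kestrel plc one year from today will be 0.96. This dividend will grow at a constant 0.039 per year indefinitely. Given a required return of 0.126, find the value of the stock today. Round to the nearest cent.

11.03

Growing perpetuity: P = D₁ / (r − g) = 0.9600 / (0.126 − 0.039) = 11.03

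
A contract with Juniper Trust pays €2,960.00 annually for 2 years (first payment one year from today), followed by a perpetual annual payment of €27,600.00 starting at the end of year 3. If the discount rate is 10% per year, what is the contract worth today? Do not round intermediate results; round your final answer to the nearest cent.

PV of 2-year annuity: €2,960.00 × [1 − (1+0.1)^−2] / 0.1 = 5137.19008
Perpetuity value at year 2: €27,600.00 / 0.1 = 276000.00000
PV of perpetuity: 276000.00000 / (1+0.1)^2 = 228099.17355
Total PV = 5137.19008 + 228099.17355 = 233236.36364

€233236.36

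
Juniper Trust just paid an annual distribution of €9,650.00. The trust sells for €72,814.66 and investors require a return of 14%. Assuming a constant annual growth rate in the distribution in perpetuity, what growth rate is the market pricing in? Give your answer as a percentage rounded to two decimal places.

0.66%

P = D₀(1+g)/(r−g) ⇒ P(r−g) = D₀(1+g) ⇒ g(P+D₀) = P·r − D₀
g = (P·r − D₀)/(P + D₀) = (€72,814.66×0.14 − €9,650.00) / (€72,814.66 + €9,650.00) = 0.006597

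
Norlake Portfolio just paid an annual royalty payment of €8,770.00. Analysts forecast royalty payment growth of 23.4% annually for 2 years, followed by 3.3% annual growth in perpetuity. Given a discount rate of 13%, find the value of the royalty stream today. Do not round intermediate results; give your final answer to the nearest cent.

D_1 = 10822.18000
D_2 = 13354.57012
Terminal value at year 2: TV = D_2×(1+g_2)/(r−g_2) = 13795.27093/0.097 = 142219.28798
P_0 = D_1/(1+r)^1 + D_2/(1+r)^2 + TV/(1+r)^2
    = 9577.15044 + 10458.58730 + 111378.56369 = 131414.30143

€131414.30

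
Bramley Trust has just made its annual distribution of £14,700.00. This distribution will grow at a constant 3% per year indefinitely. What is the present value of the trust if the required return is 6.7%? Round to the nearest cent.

D₁ = D₀ × (1 + g) = £14,700.00 × 1.03 = £15,141.0000
Growing perpetuity: P = D₁ / (r − g) = £15,141.0000 / (0.067 − 0.03) = £409,216.22

£409216.22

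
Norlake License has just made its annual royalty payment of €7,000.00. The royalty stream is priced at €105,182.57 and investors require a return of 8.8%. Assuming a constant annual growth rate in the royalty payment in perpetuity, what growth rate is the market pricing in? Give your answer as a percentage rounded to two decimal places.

P = D₀(1+g)/(r−g) ⇒ P(r−g) = D₀(1+g) ⇒ g(P+D₀) = P·r − D₀
g = (P·r − D₀)/(P + D₀) = (€105,182.57×0.088 − €7,000.00) / (€105,182.57 + €7,000.00) = 0.020111

2.01%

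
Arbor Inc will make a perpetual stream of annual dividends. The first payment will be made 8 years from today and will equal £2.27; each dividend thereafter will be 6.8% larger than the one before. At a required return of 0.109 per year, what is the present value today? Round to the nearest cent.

Value at end of year 7: C₁ / (r − g) = £2.27 / (0.109 − 0.068) = £55.3659
Discount to today: PV = £55.3659 / (1 + 0.109)^7 = £55.3659 / 2.063103 = £26.84

£26.84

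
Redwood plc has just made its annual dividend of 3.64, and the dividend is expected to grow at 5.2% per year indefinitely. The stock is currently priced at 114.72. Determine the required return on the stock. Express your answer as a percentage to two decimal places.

8.54%

D₁ = 3.64 × 1.052 = 3.8293
P = D₁/(r − g) ⇒ r = D₁/P + g = 3.8293/114.72 + 0.052 = 0.033379 + 0.052 = 0.085379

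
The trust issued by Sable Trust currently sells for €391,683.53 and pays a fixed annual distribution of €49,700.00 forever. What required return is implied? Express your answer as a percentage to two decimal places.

12.69%

P = C/r ⇒ r = C/P = €49,700.00/€391,683.53 = 0.126888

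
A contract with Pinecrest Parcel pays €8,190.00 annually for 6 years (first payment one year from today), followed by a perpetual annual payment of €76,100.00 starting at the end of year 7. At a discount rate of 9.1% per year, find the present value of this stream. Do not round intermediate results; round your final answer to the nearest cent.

€532531.14

PV of 6-year annuity: €8,190.00 × [1 − (1+0.091)^−6] / 0.091 = 36630.39286
Perpetuity value at year 6: €76,100.00 / 0.091 = 836263.73626
PV of perpetuity: 836263.73626 / (1+0.091)^6 = 495900.74521
Total PV = 36630.39286 + 495900.74521 = 532531.13807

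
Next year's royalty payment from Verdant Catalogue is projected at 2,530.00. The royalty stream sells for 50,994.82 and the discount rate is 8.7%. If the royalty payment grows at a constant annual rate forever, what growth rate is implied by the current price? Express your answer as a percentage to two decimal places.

P = D₁/(r−g) ⇒ g = r − D₁/P = 0.087 − 2,530.00/50,994.82 = 0.037387

3.74%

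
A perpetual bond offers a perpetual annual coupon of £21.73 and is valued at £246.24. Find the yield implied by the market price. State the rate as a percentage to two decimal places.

P = C/r ⇒ r = C/P = £21.73/£246.24 = 0.088247

8.82%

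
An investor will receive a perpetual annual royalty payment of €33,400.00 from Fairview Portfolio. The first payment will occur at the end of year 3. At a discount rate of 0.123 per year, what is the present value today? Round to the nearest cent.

Value at end of year 2: C / r = €33,400.00 / 0.123 = €271,544.7154
Discount to today: PV = €271,544.7154 / (1 + 0.123)^2 = €271,544.7154 / 1.261129 = €215,318.75

€215318.75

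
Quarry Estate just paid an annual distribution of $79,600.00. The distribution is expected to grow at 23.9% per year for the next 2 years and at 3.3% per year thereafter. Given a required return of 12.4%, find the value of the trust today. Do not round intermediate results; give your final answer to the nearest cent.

D_1 = 98624.40000
D_2 = 122195.63160
Terminal value at year 2: TV = D_2×(1+g_2)/(r−g_2) = 126228.08744/0.091 = 1387121.84003
P_0 = D_1/(1+r)^1 + D_2/(1+r)^2 + TV/(1+r)^2
    = 87744.12811 + 96721.50777 + 1097948.54424 = 1282414.18013

$1282414.18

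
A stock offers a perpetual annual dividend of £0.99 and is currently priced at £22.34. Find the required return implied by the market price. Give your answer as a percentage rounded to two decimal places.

P = C/r ⇒ r = C/P = £0.99/£22.34 = 0.044315

4.43%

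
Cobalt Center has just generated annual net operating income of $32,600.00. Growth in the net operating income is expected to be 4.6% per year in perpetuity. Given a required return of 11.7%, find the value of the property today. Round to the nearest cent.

D₁ = D₀ × (1 + g) = $32,600.00 × 1.046 = $34,099.6000
Growing perpetuity: P = D₁ / (r − g) = $34,099.6000 / (0.117 − 0.046) = $480,276.06

$480276.06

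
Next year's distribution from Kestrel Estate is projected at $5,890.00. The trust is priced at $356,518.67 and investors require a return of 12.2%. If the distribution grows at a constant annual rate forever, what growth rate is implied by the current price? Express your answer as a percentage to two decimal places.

P = D₁/(r−g) ⇒ g = r − D₁/P = 0.122 − $5,890.00/$356,518.67 = 0.105479

10.55%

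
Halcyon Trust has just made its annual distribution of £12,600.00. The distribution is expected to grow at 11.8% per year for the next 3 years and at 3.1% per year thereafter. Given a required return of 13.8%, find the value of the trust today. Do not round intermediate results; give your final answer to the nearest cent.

D_1 = 14086.80000
D_2 = 15749.04240
D_3 = 17607.42940
Terminal value at year 3: TV = D_3×(1+g_2)/(r−g_2) = 18153.25971/0.107 = 169656.63285
P_0 = D_1/(1+r)^1 + D_2/(1+r)^2 + D_3/(1+r)^3 + TV/(1+r)^3
    = 12378.55888 + 12161.00951 + 11947.28351 + 115118.21773 = 151605.06962

£151605.07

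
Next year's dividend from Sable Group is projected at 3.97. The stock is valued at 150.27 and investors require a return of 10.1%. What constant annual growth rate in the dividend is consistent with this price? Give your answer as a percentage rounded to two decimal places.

7.46%

P = D₁/(r−g) ⇒ g = r − D₁/P = 0.101 − 3.97/150.27 = 0.074581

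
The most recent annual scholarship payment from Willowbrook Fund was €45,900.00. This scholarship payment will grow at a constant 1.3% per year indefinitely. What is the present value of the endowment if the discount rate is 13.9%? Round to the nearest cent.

D₁ = D₀ × (1 + g) = €45,900.00 × 1.013 = €46,496.7000
Growing perpetuity: P = D₁ / (r − g) = €46,496.7000 / (0.139 − 0.013) = €369,021.43

€369021.43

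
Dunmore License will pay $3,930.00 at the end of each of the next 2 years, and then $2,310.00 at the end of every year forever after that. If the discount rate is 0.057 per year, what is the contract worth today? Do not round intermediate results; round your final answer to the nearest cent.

$43508.95

PV of 2-year annuity: $3,930.00 × [1 − (1+0.057)^−2] / 0.057 = 7235.63861
Perpetuity value at year 2: $2,310.00 / 0.057 = 40526.31579
PV of perpetuity: 40526.31579 / (1+0.057)^2 = 36273.30684
Total PV = 7235.63861 + 36273.30684 = 43508.94544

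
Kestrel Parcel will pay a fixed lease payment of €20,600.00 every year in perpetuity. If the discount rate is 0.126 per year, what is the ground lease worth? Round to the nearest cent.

€163492.06

Level perpetuity: PV = C / r = €20,600.00 / 0.126 = €163,492.06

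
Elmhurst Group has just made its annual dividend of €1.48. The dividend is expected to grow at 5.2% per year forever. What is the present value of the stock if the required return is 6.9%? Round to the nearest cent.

D₁ = D₀ × (1 + g) = €1.48 × 1.052 = €1.5570
Growing perpetuity: P = D₁ / (r − g) = €1.5570 / (0.069 − 0.052) = €91.59

€91.59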